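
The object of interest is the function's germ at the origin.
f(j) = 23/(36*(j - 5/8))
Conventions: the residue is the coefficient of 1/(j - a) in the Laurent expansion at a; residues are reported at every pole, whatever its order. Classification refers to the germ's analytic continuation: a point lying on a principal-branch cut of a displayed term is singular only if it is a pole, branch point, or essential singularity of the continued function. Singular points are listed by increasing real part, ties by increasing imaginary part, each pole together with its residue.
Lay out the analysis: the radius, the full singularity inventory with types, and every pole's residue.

Radius of convergence at 0: 5/8.
At 5/8: a pole of order 1; residue 23/36.

Denominator factor (j - 5/8): pole of order 1 at 5/8, modulus 5/8.
The radius of convergence is the smallest modulus among the singular points: 5/8.
At the order-1 pole 5/8 set g(j) = (j - (5/8))*f(j) = 23/36.
Simple pole: residue = g(a) at a = 5/8, which is 23/36.


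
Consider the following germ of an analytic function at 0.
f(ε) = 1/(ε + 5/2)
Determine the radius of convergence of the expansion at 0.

The radius of convergence is 5/2.

Denominator factor (ε + 5/2): pole of order 1 at -5/2, modulus 5/2.
The radius of convergence is the smallest modulus among the singular points: 5/2.


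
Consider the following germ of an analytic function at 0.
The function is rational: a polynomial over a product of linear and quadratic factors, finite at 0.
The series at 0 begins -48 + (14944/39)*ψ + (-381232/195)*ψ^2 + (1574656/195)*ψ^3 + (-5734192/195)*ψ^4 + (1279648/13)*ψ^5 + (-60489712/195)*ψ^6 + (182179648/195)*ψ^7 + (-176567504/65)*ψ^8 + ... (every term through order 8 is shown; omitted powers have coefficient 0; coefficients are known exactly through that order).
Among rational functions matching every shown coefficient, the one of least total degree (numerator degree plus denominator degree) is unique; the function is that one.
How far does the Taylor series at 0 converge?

The radius of convergence is -1 + sqrt(2).

No rational of total degree below 7 reproduces all 9 coefficients; solving the [2/5] Pade equations on them gives f(ψ) = (-4*ψ**2/5 + 4*ψ/39 + 6)/((ψ + 1/2)**3*(ψ**2 - 2*ψ - 1)), whose expansion matches every shown term.
Denominator factor (ψ + 1/2)^3: pole of order 3 at -1/2, modulus 1/2.
Denominator factor (ψ**2 - 2*ψ - 1): discriminant 8, real irrational roots 1 + sqrt(2) and 1 - sqrt(2); poles of order 1, moduli 1 + sqrt(2) and -1 + sqrt(2).
The radius of convergence is the smallest modulus among the singular points: -1 + sqrt(2).


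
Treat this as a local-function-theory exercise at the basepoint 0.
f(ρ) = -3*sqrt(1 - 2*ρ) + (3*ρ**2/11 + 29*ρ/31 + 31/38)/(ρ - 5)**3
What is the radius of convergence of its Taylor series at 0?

Denominator factor (ρ - 5)^3: pole of order 3 at 5, modulus 5.
Branch term (-3)*sqrt(1 - ρ/(1/2)): its argument vanishes at ρ = 1/2, a square-root branch point, modulus 1/2.
The radius of convergence is the smallest modulus among the singular points: 1/2.

The radius of convergence is 1/2.


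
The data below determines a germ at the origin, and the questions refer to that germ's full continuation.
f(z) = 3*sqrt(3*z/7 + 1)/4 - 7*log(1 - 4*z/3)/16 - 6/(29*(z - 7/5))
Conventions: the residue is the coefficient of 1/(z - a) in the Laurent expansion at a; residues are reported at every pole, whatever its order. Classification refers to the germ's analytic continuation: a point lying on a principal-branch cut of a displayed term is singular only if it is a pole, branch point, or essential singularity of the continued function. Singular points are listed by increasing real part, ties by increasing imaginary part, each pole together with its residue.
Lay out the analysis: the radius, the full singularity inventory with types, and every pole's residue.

Denominator factor (z - 7/5): pole of order 1 at 7/5, modulus 7/5.
Branch term (3/4)*sqrt(1 - z/(-7/3)): its argument vanishes at z = -7/3, a square-root branch point, modulus 7/3.
Branch term (-7/16)*log(1 - z/(3/4)): its argument vanishes at z = 3/4, a logarithmic branch point, modulus 3/4.
The radius of convergence is the smallest modulus among the singular points: 3/4.
The branch terms are analytic at 7/5 and contribute nothing to the residue; only the rational part matters.
At the order-1 pole 7/5 set g(z) = (z - (7/5))*(rational part) = -6/29.
Simple pole: residue = g(a) at a = 7/5, which is -6/29.
List the singular points by increasing real part (a conjugate pair: the negative imaginary part first).

Radius of convergence at 0: 3/4.
At -7/3: an algebraic (square-root) branch point.
At 3/4: a logarithmic branch point.
At 7/5: a pole of order 1; residue -6/29.


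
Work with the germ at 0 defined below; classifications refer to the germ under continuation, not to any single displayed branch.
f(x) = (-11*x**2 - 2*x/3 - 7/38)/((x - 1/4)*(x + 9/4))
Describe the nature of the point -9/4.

The denominator factor x + 9/4 vanishes at -9/4 and appears to the power 1; the numerator there equals -16529/304, nonzero, and no other factor vanishes.
Hence a pole whose order is the multiplicity, 1.

The point is a pole of order 1.


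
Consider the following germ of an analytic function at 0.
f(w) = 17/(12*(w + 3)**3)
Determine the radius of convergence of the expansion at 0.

Denominator factor (w + 3)^3: pole of order 3 at -3, modulus 3.
The radius of convergence is the smallest modulus among the singular points: 3.

The radius of convergence is 3.


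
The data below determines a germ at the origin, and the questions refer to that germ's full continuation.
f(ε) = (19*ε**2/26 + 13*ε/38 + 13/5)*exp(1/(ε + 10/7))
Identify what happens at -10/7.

The exponent 1/(ε - (-10/7)) has a pole at -10/7, so exp(1/(ε - (-10/7))) takes every nonzero value near it: an essential singularity (not a pole of any order).

The point is an essential singularity.


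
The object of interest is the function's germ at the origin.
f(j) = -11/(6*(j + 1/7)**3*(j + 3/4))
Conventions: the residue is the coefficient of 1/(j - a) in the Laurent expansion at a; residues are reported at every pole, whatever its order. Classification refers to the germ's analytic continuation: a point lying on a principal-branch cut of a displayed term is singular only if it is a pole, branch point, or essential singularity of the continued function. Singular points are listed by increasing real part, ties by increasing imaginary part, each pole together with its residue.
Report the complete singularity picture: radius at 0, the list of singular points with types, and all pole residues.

Denominator factor (j + 3/4): pole of order 1 at -3/4, modulus 3/4.
Denominator factor (j + 1/7)^3: pole of order 3 at -1/7, modulus 1/7.
The radius of convergence is the smallest modulus among the singular points: 1/7.
At the order-1 pole -3/4 set g(j) = (j - (-3/4))*f(j) = -11/(6*(j + 1/7)**3).
Simple pole: residue = g(a) at a = -3/4, which is 120736/14739.
At the order-3 pole -1/7 set g(j) = (j - (-1/7))^3*f(j) = -11/(6*(j + 3/4)).
Order-3 pole: residue = g''(a)/2; g''(-1/7) = -241472/14739, so the residue is -120736/14739.
List the singular points by increasing real part (a conjugate pair: the negative imaginary part first).

Radius of convergence at 0: 1/7.
At -3/4: a pole of order 1; residue 120736/14739.
At -1/7: a pole of order 3; residue -120736/14739.


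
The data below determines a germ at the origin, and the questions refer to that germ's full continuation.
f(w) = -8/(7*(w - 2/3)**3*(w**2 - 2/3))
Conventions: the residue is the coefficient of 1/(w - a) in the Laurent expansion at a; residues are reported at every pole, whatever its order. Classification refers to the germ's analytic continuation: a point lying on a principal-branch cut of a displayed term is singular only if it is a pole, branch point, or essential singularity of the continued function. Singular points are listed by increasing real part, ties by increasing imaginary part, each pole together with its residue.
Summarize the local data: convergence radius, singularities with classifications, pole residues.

Denominator factor (w**2 - 2/3): discriminant 8/3, real irrational roots (1/3)*sqrt(6) and -(1/3)*sqrt(6); poles of order 1, moduli (1/3)*sqrt(6) and (1/3)*sqrt(6).
Denominator factor (w - 2/3)^3: pole of order 3 at 2/3, modulus 2/3.
The radius of convergence is the smallest modulus among the singular points: 2/3.
The factor w**2 - 2/3 splits as (w - a)(w - a') with a = -(1/3)*sqrt(6), a' = (1/3)*sqrt(6). At the order-1 pole a set g(w) = (w - a)*f(w) = [-8/(7*(w - 2/3)**3)] / (w - a').
Simple pole: residue = g(a) at a = -(1/3)*sqrt(6), which is -729/7 + (297/7)*sqrt(6).
At the order-3 pole 2/3 set g(w) = (w - (2/3))^3*f(w) = -8/(7*(w**2 - 2/3)).
Order-3 pole: residue = g''(a)/2; g''(2/3) = 2916/7, so the residue is 1458/7.
The factor w**2 - 2/3 splits as (w - a)(w - a') with a = (1/3)*sqrt(6), a' = -(1/3)*sqrt(6). At the order-1 pole a set g(w) = (w - a)*f(w) = [-8/(7*(w - 2/3)**3)] / (w - a').
Simple pole: residue = g(a) at a = (1/3)*sqrt(6), which is -729/7 - (297/7)*sqrt(6).
List the singular points by increasing real part (a conjugate pair: the negative imaginary part first).

Radius of convergence at 0: 2/3.
At -(1/3)*sqrt(6): a pole of order 1; residue -729/7 + (297/7)*sqrt(6).
At 2/3: a pole of order 3; residue 1458/7.
At (1/3)*sqrt(6): a pole of order 1; residue -729/7 - (297/7)*sqrt(6).


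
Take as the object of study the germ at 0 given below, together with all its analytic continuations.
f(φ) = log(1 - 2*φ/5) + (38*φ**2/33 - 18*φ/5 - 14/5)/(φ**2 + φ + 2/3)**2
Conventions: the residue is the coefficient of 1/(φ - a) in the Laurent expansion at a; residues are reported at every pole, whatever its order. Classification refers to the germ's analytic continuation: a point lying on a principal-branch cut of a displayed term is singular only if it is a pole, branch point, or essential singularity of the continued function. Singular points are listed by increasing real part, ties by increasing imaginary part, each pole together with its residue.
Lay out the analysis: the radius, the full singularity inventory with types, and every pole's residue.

Radius of convergence at 0: (1/3)*sqrt(6).
At (-1/2) - ((1/6)*sqrt(15))*i: a pole of order 2; residue -((46/825)*sqrt(15))*i.
At (-1/2) + ((1/6)*sqrt(15))*i: a pole of order 2; residue ((46/825)*sqrt(15))*i.
At 5/2: a logarithmic branch point.


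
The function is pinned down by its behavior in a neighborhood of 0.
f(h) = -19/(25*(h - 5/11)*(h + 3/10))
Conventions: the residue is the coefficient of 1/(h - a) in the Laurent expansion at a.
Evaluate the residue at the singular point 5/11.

At the order-1 pole 5/11 set g(h) = (h - (5/11))*f(h) = -19/(25*(h + 3/10)).
Simple pole: residue = g(a) at a = 5/11, which is -418/415.

The residue is -418/415.


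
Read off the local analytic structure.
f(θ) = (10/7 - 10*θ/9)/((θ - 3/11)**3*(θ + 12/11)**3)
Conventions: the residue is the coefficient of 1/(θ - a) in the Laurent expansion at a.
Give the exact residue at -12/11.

At the order-3 pole -12/11 set g(θ) = (θ - (-12/11))^3*f(θ) = (10/7 - 10*θ/9)/(θ - 3/11)**3.
Order-3 pole: residue = g''(a)/2; g''(-12/11) = -1698356/354375, so the residue is -849178/354375.

The residue is -849178/354375.


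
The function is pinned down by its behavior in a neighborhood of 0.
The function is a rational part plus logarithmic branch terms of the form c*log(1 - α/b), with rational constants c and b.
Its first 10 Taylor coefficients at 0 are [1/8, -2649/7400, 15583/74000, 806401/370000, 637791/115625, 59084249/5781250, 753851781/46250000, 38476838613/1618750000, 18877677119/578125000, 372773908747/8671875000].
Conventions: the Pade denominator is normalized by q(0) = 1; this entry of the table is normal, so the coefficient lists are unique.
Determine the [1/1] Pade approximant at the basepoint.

The Pade approximant has numerator coefficients [1/8, -11151547/39205200]; denominator coefficients [1, 15583/26490].

Taylor coefficients needed (read off): a_0 = 1/8, a_1 = -2649/7400, a_2 = 15583/74000.
Write the denominator as Q(α) = 1 + q1*α. Requiring Q*f - P = O(α^3) with deg P <= 1 kills the coefficients of α^2..α^2 in Q*f:
  α^2: a_2 + q1*a_1 = 0, i.e. 15583/74000 + (-2649/7400)*q1 = 0.
Solving this linear system: q1 = 15583/26490.
The numerator is Q*f truncated at degree 1: P0 = a_0 = 1/8; P1 = a_1 + q1*a_0 = -11151547/39205200.


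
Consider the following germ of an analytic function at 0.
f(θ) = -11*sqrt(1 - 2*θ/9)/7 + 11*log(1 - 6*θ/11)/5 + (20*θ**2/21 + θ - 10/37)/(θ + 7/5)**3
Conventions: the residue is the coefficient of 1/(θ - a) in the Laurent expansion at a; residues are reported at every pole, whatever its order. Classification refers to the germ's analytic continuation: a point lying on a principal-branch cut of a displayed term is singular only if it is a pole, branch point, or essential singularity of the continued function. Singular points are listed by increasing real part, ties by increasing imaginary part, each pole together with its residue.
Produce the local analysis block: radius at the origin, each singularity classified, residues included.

Radius of convergence at 0: 7/5.
At -7/5: a pole of order 3; residue 20/21.
At 11/6: a logarithmic branch point.
At 9/2: an algebraic (square-root) branch point.

Denominator factor (θ + 7/5)^3: pole of order 3 at -7/5, modulus 7/5.
Branch term (-11/7)*sqrt(1 - θ/(9/2)): its argument vanishes at θ = 9/2, a square-root branch point, modulus 9/2.
Branch term (11/5)*log(1 - θ/(11/6)): its argument vanishes at θ = 11/6, a logarithmic branch point, modulus 11/6.
The radius of convergence is the smallest modulus among the singular points: 7/5.
The branch terms are analytic at -7/5 and contribute nothing to the residue; only the rational part matters.
At the order-3 pole -7/5 set g(θ) = (θ - (-7/5))^3*(rational part) = 20*θ**2/21 + θ - 10/37.
Order-3 pole: residue = g''(a)/2; g''(-7/5) = 40/21, so the residue is 20/21.
List the singular points by increasing real part (a conjugate pair: the negative imaginary part first).


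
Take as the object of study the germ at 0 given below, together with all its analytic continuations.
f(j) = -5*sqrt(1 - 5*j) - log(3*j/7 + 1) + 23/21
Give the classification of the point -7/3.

The point is a logarithmic branch point.

The term (-1)*log(1 - j/(-7/3)) has argument 1 - -7/3/(-7/3) = 0 at -7/3: a logarithmic (infinitely-sheeted) branch point; the remaining terms are analytic or single-valued there.


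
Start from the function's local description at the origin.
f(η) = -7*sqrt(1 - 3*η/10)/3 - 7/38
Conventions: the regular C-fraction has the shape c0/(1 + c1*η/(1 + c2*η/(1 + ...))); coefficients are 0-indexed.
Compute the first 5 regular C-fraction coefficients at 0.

Taylor coefficients (expand at 0): a_0 = -287/114, a_1 = 7/20, a_2 = 21/800, a_3 = 63/16000, a_4 = 189/256000.
c0 = a_0 = -287/114. Peel one level at a time: if S = 1 + c*η/S' with S'(0) = 1, then c is the η-coefficient of S and S' = c*η/(S - 1).
S_1 = c0/f = 1 + (57/410)*η + (20007/672400)*η^2 + ...; c1 = 57/410.
S_2 = c1*η/(S_1 - 1) = 1 + (-351/1640)*η + (-9/1600)*η^2 + ...; c2 = -351/1640.
S_3 = c2*η/(S_2 - 1) = 1 + (-41/1560)*η + (-7913/2433600)*η^2 + ...; c3 = -41/1560.
S_4 = c3*η/(S_3 - 1) = 1 + (-193/1560)*η + ...; c4 = -193/1560.

The regular C-fraction coefficients are [-287/114, 57/410, -351/1640, -41/1560, -193/1560].


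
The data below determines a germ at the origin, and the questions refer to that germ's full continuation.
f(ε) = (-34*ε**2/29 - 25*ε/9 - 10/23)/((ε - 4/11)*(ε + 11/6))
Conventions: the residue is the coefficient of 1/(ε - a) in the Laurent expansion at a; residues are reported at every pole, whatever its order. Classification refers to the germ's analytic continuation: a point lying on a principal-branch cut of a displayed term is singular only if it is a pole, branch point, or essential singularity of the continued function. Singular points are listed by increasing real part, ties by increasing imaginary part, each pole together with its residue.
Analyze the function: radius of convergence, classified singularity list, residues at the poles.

Denominator factor (ε + 11/6): pole of order 1 at -11/6, modulus 11/6.
Denominator factor (ε - 4/11): pole of order 1 at 4/11, modulus 4/11.
The radius of convergence is the smallest modulus among the singular points: 4/11.
At the order-1 pole -11/6 set g(ε) = (ε - (-11/6))*f(ε) = (-34*ε**2/29 - 25*ε/9 - 10/23)/(ε - 4/11).
Simple pole: residue = g(a) at a = -11/6, which is -284152/870435.
At the order-1 pole 4/11 set g(ε) = (ε - (4/11))*f(ε) = (-34*ε**2/29 - 25*ε/9 - 10/23)/(ε + 11/6).
Simple pole: residue = g(a) at a = 4/11, which is -2324236/3191595.
List the singular points by increasing real part (a conjugate pair: the negative imaginary part first).

Radius of convergence at 0: 4/11.
At -11/6: a pole of order 1; residue -284152/870435.
At 4/11: a pole of order 1; residue -2324236/3191595.


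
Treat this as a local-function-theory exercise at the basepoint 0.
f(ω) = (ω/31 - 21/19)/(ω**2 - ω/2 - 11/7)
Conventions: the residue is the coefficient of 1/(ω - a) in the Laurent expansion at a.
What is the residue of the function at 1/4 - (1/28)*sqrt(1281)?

The factor ω**2 - ω/2 - 11/7 splits as (ω - a)(ω - a') with a = 1/4 - (1/28)*sqrt(1281), a' = 1/4 + (1/28)*sqrt(1281). At the order-1 pole a set g(ω) = (ω - a)*f(ω) = [ω/31 - 21/19] / (ω - a').
Simple pole: residue = g(a) at a = 1/4 - (1/28)*sqrt(1281), which is 1/62 + (2585/215574)*sqrt(1281).

The residue is 1/62 + (2585/215574)*sqrt(1281).


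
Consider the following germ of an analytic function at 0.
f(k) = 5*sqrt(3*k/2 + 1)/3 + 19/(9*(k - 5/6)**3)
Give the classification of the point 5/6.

The point is a pole of order 3.

The denominator factor k - 5/6 vanishes at 5/6 and appears to the power 3; the numerator there equals 19/9, nonzero, and no other factor vanishes.
The branch terms are analytic at this point.
Hence a pole whose order is the multiplicity, 3.


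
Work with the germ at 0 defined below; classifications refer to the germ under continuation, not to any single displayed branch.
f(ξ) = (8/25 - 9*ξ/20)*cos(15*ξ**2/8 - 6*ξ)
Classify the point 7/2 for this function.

There is no denominator, hence no pole anywhere.
The factor cos(15*ξ**2/8 - 6*ξ) is entire.
So the germ continues analytically to 7/2.

The point is a regular point.


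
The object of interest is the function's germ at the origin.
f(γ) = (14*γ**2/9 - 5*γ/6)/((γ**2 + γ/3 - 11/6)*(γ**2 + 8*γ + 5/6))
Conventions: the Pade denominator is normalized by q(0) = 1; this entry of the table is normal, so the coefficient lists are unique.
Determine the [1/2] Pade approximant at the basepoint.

Taylor coefficients needed (expand at 0): a_0 = 0, a_1 = 6/11, a_2 = -3724/605, a_3 = 1948832/33275.
Write the denominator as Q(γ) = 1 + q1*γ + q2*γ^2. Requiring Q*f - P = O(γ^4) with deg P <= 1 kills the coefficients of γ^2..γ^3 in Q*f:
  γ^2: a_2 + q1*a_1 + q2*a_0 = 0, i.e. -3724/605 + (6/11)*q1 + (0)*q2 = 0.
  γ^3: a_3 + q1*a_2 + q2*a_1 = 0, i.e. 1948832/33275 + (-3724/605)*q1 + (6/11)*q2 = 0.
Solving this linear system: q1 = 1862/165, q2 = 49436/2475.
The numerator is Q*f truncated at degree 1: P0 = a_0 = 0; P1 = a_1 + q1*a_0 = 6/11.

The Pade approximant has numerator coefficients [0, 6/11]; denominator coefficients [1, 1862/165, 49436/2475].


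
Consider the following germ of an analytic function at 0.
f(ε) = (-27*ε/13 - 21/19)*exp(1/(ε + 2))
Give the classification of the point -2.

The exponent 1/(ε - (-2)) has a pole at -2, so exp(1/(ε - (-2))) takes every nonzero value near it: an essential singularity (not a pole of any order).

The point is an essential singularity.


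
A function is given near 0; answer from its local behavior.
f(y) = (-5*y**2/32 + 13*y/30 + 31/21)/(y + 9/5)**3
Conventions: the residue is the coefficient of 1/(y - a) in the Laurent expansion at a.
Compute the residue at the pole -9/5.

At the order-3 pole -9/5 set g(y) = (y - (-9/5))^3*f(y) = -5*y**2/32 + 13*y/30 + 31/21.
Order-3 pole: residue = g''(a)/2; g''(-9/5) = -5/16, so the residue is -5/32.

The residue is -5/32.


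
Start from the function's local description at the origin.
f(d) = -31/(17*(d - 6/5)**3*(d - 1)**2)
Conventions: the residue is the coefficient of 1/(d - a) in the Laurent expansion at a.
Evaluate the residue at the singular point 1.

At the order-2 pole 1 set g(d) = (d - (1))^2*f(d) = -31/(17*(d - 6/5)**3).
Order-2 pole: residue = g'(a); g'(1) = 58125/17, so the residue is 58125/17.

The residue is 58125/17.


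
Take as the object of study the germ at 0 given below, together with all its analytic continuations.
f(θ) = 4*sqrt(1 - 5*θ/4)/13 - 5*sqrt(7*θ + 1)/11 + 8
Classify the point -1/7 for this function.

The term (-5/11)*sqrt(1 - θ/(-1/7)) has argument 1 - -1/7/(-1/7) = 0 at -1/7: a square-root (algebraic, two-sheeted) branch point; the remaining terms are analytic or single-valued there.

The point is an algebraic (square-root) branch point.


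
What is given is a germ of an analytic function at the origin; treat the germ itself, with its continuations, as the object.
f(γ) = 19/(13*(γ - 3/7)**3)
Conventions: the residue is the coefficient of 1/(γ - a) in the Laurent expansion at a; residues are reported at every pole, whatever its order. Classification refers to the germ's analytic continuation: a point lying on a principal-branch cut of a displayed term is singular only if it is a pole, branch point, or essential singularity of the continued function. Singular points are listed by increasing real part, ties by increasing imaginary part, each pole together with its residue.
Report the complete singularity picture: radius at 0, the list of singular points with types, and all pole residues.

Denominator factor (γ - 3/7)^3: pole of order 3 at 3/7, modulus 3/7.
The radius of convergence is the smallest modulus among the singular points: 3/7.
At the order-3 pole 3/7 set g(γ) = (γ - (3/7))^3*f(γ) = 19/13.
Order-3 pole: residue = g''(a)/2; g''(3/7) = 0, so the residue is 0.

Radius of convergence at 0: 3/7.
At 3/7: a pole of order 3; residue 0.


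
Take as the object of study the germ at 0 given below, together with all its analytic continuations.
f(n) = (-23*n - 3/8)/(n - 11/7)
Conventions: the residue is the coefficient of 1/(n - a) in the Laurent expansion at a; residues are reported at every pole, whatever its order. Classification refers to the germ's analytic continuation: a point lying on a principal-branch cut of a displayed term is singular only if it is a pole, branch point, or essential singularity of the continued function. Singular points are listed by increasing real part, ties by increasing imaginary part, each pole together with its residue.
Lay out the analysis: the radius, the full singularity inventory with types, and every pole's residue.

Radius of convergence at 0: 11/7.
At 11/7: a pole of order 1; residue -2045/56.

Denominator factor (n - 11/7): pole of order 1 at 11/7, modulus 11/7.
The radius of convergence is the smallest modulus among the singular points: 11/7.
At the order-1 pole 11/7 set g(n) = (n - (11/7))*f(n) = -23*n - 3/8.
Simple pole: residue = g(a) at a = 11/7, which is -2045/56.


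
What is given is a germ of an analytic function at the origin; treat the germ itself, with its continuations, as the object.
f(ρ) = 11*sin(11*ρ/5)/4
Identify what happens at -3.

The point is a regular point.

There is no denominator, hence no pole anywhere.
The factor -sin(11*ρ/5) is entire.
So the germ continues analytically to -3.


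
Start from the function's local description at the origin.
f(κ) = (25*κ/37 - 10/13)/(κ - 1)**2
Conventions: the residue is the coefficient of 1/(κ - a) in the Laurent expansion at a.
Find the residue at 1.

The residue is 25/37.

At the order-2 pole 1 set g(κ) = (κ - (1))^2*f(κ) = 25*κ/37 - 10/13.
Order-2 pole: residue = g'(a); g'(1) = 25/37, so the residue is 25/37.


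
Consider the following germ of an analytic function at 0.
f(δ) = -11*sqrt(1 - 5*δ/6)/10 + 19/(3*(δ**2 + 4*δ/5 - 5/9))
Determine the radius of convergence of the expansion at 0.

Denominator factor (δ**2 + 4*δ/5 - 5/9): discriminant 644/225, real irrational roots -2/5 + (1/15)*sqrt(161) and -2/5 - (1/15)*sqrt(161); poles of order 1, moduli -2/5 + (1/15)*sqrt(161) and 2/5 + (1/15)*sqrt(161).
Branch term (-11/10)*sqrt(1 - δ/(6/5)): its argument vanishes at δ = 6/5, a square-root branch point, modulus 6/5.
The radius of convergence is the smallest modulus among the singular points: -2/5 + (1/15)*sqrt(161).

The radius of convergence is -2/5 + (1/15)*sqrt(161).


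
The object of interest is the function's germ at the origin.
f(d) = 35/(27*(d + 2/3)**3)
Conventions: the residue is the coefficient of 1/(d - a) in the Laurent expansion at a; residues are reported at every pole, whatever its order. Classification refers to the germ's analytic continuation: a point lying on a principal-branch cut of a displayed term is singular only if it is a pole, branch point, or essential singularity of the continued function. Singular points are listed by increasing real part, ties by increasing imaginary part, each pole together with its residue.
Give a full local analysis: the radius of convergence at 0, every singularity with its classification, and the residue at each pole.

Radius of convergence at 0: 2/3.
At -2/3: a pole of order 3; residue 0.

Denominator factor (d + 2/3)^3: pole of order 3 at -2/3, modulus 2/3.
The radius of convergence is the smallest modulus among the singular points: 2/3.
At the order-3 pole -2/3 set g(d) = (d - (-2/3))^3*f(d) = 35/27.
Order-3 pole: residue = g''(a)/2; g''(-2/3) = 0, so the residue is 0.


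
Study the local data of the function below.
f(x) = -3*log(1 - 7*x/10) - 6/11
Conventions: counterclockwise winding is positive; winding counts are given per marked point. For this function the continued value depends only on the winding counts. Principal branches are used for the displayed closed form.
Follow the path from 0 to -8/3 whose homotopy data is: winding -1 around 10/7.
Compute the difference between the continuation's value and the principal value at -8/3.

The rational part is single-valued and drops out of the difference; each branch term changes only by its own monodromy.
(-3)*log(1 - x/(10/7)): each positive loop around 10/7 adds 2*pi*i to the log, so winding -1 contributes (-3)*(-1)*2*pi*i = (6)*pi*i.
Summing the contributions at x = -8/3 gives (6)*pi*i.

Continued minus principal equals (6)*pi*i.


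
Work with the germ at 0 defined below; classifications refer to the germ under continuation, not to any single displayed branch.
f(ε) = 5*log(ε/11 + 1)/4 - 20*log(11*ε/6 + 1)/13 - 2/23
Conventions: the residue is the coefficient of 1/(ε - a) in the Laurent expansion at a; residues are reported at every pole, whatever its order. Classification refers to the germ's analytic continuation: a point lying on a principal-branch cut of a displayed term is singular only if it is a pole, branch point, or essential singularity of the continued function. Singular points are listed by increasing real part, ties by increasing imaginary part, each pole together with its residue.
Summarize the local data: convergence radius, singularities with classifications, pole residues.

Branch term (-20/13)*log(1 - ε/(-6/11)): its argument vanishes at ε = -6/11, a logarithmic branch point, modulus 6/11.
Branch term (5/4)*log(1 - ε/(-11)): its argument vanishes at ε = -11, a logarithmic branch point, modulus 11.
The radius of convergence is the smallest modulus among the singular points: 6/11.
List the singular points by increasing real part (a conjugate pair: the negative imaginary part first).

Radius of convergence at 0: 6/11.
At -11: a logarithmic branch point.
At -6/11: a logarithmic branch point.


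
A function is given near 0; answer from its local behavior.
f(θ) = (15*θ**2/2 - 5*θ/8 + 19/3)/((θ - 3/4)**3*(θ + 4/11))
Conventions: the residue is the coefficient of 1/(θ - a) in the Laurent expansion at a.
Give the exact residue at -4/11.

At the order-1 pole -4/11 set g(θ) = (θ - (-4/11))*f(θ) = (15*θ**2/2 - 5*θ/8 + 19/3)/(θ - 3/4)**3.
Simple pole: residue = g(a) at a = -4/11, which is -1930016/352947.

The residue is -1930016/352947.


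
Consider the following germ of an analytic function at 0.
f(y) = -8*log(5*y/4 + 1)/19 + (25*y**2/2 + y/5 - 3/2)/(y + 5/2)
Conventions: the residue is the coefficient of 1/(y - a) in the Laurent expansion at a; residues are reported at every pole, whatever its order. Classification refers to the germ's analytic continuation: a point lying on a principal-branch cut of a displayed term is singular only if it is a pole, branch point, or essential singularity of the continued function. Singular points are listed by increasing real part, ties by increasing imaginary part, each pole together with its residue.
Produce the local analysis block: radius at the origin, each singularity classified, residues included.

Radius of convergence at 0: 4/5.
At -5/2: a pole of order 1; residue 609/8.
At -4/5: a logarithmic branch point.

Denominator factor (y + 5/2): pole of order 1 at -5/2, modulus 5/2.
Branch term (-8/19)*log(1 - y/(-4/5)): its argument vanishes at y = -4/5, a logarithmic branch point, modulus 4/5.
The radius of convergence is the smallest modulus among the singular points: 4/5.
The branch term is analytic at -5/2 and contributes nothing to the residue; only the rational part matters.
At the order-1 pole -5/2 set g(y) = (y - (-5/2))*(rational part) = 25*y**2/2 + y/5 - 3/2.
Simple pole: residue = g(a) at a = -5/2, which is 609/8.
List the singular points by increasing real part (a conjugate pair: the negative imaginary part first).


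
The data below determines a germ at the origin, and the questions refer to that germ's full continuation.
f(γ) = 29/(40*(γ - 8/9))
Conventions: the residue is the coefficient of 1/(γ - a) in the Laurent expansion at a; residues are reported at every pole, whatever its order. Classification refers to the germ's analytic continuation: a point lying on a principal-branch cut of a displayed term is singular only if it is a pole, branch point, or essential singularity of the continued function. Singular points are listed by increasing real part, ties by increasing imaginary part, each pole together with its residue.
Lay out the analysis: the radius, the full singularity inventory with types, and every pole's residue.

Radius of convergence at 0: 8/9.
At 8/9: a pole of order 1; residue 29/40.

Denominator factor (γ - 8/9): pole of order 1 at 8/9, modulus 8/9.
The radius of convergence is the smallest modulus among the singular points: 8/9.
At the order-1 pole 8/9 set g(γ) = (γ - (8/9))*f(γ) = 29/40.
Simple pole: residue = g(a) at a = 8/9, which is 29/40.


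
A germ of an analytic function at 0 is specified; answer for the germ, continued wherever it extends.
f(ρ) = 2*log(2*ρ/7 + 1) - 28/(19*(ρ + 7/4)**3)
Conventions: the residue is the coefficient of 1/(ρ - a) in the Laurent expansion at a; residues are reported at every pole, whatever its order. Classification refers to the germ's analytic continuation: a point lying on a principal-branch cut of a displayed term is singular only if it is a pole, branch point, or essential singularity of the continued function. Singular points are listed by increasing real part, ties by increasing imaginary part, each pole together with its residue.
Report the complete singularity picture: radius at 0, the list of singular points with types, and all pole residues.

Radius of convergence at 0: 7/4.
At -7/2: a logarithmic branch point.
At -7/4: a pole of order 3; residue 0.

Denominator factor (ρ + 7/4)^3: pole of order 3 at -7/4, modulus 7/4.
Branch term (2)*log(1 - ρ/(-7/2)): its argument vanishes at ρ = -7/2, a logarithmic branch point, modulus 7/2.
The radius of convergence is the smallest modulus among the singular points: 7/4.
The branch term is analytic at -7/4 and contributes nothing to the residue; only the rational part matters.
At the order-3 pole -7/4 set g(ρ) = (ρ - (-7/4))^3*(rational part) = -28/19.
Order-3 pole: residue = g''(a)/2; g''(-7/4) = 0, so the residue is 0.
List the singular points by increasing real part (a conjugate pair: the negative imaginary part first).


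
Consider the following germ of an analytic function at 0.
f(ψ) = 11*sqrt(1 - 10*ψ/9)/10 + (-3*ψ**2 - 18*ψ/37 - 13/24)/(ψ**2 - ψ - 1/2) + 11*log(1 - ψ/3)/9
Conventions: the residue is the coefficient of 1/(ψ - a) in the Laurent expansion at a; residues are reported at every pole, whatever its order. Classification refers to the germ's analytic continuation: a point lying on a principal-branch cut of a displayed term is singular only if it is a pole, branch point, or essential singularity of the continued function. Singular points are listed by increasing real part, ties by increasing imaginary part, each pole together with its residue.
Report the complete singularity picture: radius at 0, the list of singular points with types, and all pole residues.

Denominator factor (ψ**2 - ψ - 1/2): discriminant 3, real irrational roots 1/2 + (1/2)*sqrt(3) and 1/2 - (1/2)*sqrt(3); poles of order 1, moduli 1/2 + (1/2)*sqrt(3) and -1/2 + (1/2)*sqrt(3).
Branch term (11/9)*log(1 - ψ/(3)): its argument vanishes at ψ = 3, a logarithmic branch point, modulus 3.
Branch term (11/10)*sqrt(1 - ψ/(9/10)): its argument vanishes at ψ = 9/10, a square-root branch point, modulus 9/10.
The radius of convergence is the smallest modulus among the singular points: -1/2 + (1/2)*sqrt(3).
The branch terms are analytic at 1/2 - (1/2)*sqrt(3) and contribute nothing to the residue; only the rational part matters.
The factor ψ**2 - ψ - 1/2 splits as (ψ - a)(ψ - a') with a = 1/2 - (1/2)*sqrt(3), a' = 1/2 + (1/2)*sqrt(3). At the order-1 pole a set g(ψ) = (ψ - a)*(rational part) = [-3*ψ**2 - 18*ψ/37 - 13/24] / (ψ - a').
Simple pole: residue = g(a) at a = 1/2 - (1/2)*sqrt(3), which is -129/74 + (3361/2664)*sqrt(3).
The branch terms are analytic at 1/2 + (1/2)*sqrt(3) and contribute nothing to the residue; only the rational part matters.
The factor ψ**2 - ψ - 1/2 splits as (ψ - a)(ψ - a') with a = 1/2 + (1/2)*sqrt(3), a' = 1/2 - (1/2)*sqrt(3). At the order-1 pole a set g(ψ) = (ψ - a)*(rational part) = [-3*ψ**2 - 18*ψ/37 - 13/24] / (ψ - a').
Simple pole: residue = g(a) at a = 1/2 + (1/2)*sqrt(3), which is -129/74 - (3361/2664)*sqrt(3).
List the singular points by increasing real part (a conjugate pair: the negative imaginary part first).

Radius of convergence at 0: -1/2 + (1/2)*sqrt(3).
At 1/2 - (1/2)*sqrt(3): a pole of order 1; residue -129/74 + (3361/2664)*sqrt(3).
At 9/10: an algebraic (square-root) branch point.
At 1/2 + (1/2)*sqrt(3): a pole of order 1; residue -129/74 - (3361/2664)*sqrt(3).
At 3: a logarithmic branch point.


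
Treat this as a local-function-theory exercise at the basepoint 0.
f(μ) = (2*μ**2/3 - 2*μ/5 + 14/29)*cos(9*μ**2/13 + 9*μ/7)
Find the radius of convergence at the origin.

The factor cos(9*μ**2/13 + 9*μ/7) is entire and contributes no finite singular point.
The polynomial part has no poles.
No finite singular points: the Taylor series at 0 converges everywhere.

The radius of convergence is infinite.


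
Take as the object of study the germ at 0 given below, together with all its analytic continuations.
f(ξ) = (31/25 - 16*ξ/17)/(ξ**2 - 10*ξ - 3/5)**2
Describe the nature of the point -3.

The point is a regular point.

Denominator factors: ξ**2 - 10*ξ - 3/5 = 192/5 at ξ = -3 — none vanishes.
So the germ continues analytically to -3.


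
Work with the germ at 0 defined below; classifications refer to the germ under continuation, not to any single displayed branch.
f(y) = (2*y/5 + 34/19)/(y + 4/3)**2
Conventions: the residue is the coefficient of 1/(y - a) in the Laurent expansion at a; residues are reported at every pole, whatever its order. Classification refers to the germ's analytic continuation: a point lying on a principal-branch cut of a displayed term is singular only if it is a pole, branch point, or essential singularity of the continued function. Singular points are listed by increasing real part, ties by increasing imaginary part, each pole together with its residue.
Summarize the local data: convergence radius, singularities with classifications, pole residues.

Denominator factor (y + 4/3)^2: pole of order 2 at -4/3, modulus 4/3.
The radius of convergence is the smallest modulus among the singular points: 4/3.
At the order-2 pole -4/3 set g(y) = (y - (-4/3))^2*f(y) = 2*y/5 + 34/19.
Order-2 pole: residue = g'(a); g'(-4/3) = 2/5, so the residue is 2/5.

Radius of convergence at 0: 4/3.
At -4/3: a pole of order 2; residue 2/5.


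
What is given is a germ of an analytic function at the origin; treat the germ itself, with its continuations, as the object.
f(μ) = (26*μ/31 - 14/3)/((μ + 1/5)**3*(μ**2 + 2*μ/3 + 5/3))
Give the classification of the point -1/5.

The denominator factor μ + 1/5 vanishes at -1/5 and appears to the power 3; the numerator there equals -2248/465, nonzero, and no other factor vanishes.
Hence a pole whose order is the multiplicity, 3.

The point is a pole of order 3.


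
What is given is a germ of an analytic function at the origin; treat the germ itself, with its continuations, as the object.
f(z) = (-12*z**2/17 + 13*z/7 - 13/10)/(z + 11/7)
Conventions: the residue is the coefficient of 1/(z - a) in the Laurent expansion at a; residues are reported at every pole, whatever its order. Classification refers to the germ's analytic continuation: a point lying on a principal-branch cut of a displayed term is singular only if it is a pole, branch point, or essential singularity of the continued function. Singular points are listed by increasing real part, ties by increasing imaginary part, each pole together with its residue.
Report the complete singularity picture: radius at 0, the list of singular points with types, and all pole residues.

Radius of convergence at 0: 11/7.
At -11/7: a pole of order 1; residue -49659/8330.

Denominator factor (z + 11/7): pole of order 1 at -11/7, modulus 11/7.
The radius of convergence is the smallest modulus among the singular points: 11/7.
At the order-1 pole -11/7 set g(z) = (z - (-11/7))*f(z) = -12*z**2/17 + 13*z/7 - 13/10.
Simple pole: residue = g(a) at a = -11/7, which is -49659/8330.


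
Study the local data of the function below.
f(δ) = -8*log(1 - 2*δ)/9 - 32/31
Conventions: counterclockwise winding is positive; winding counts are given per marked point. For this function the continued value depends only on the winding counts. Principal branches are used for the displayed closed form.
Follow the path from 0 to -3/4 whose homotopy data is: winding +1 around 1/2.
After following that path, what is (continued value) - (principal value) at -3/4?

The rational part is single-valued and drops out of the difference; each branch term changes only by its own monodromy.
(-8/9)*log(1 - δ/(1/2)): each positive loop around 1/2 adds 2*pi*i to the log, so winding +1 contributes (-8/9)*(1)*2*pi*i = -(16/9)*pi*i.
Summing the contributions at δ = -3/4 gives -(16/9)*pi*i.

Continued minus principal equals -(16/9)*pi*i.


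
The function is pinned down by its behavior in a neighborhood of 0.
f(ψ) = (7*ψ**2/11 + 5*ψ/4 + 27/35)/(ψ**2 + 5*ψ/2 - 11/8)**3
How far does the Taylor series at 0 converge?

Denominator factor (ψ**2 + 5*ψ/2 - 11/8)^3: discriminant 47/4, real irrational roots -5/4 + (1/4)*sqrt(47) and -5/4 - (1/4)*sqrt(47); poles of order 3, moduli -5/4 + (1/4)*sqrt(47) and 5/4 + (1/4)*sqrt(47).
The radius of convergence is the smallest modulus among the singular points: -5/4 + (1/4)*sqrt(47).

The radius of convergence is -5/4 + (1/4)*sqrt(47).


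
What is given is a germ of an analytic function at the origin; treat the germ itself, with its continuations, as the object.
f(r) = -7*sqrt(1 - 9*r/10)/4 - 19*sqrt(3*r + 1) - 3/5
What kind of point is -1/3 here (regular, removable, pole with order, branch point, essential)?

The term (-19)*sqrt(1 - r/(-1/3)) has argument 1 - -1/3/(-1/3) = 0 at -1/3: a square-root (algebraic, two-sheeted) branch point; the remaining terms are analytic or single-valued there.

The point is an algebraic (square-root) branch point.
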